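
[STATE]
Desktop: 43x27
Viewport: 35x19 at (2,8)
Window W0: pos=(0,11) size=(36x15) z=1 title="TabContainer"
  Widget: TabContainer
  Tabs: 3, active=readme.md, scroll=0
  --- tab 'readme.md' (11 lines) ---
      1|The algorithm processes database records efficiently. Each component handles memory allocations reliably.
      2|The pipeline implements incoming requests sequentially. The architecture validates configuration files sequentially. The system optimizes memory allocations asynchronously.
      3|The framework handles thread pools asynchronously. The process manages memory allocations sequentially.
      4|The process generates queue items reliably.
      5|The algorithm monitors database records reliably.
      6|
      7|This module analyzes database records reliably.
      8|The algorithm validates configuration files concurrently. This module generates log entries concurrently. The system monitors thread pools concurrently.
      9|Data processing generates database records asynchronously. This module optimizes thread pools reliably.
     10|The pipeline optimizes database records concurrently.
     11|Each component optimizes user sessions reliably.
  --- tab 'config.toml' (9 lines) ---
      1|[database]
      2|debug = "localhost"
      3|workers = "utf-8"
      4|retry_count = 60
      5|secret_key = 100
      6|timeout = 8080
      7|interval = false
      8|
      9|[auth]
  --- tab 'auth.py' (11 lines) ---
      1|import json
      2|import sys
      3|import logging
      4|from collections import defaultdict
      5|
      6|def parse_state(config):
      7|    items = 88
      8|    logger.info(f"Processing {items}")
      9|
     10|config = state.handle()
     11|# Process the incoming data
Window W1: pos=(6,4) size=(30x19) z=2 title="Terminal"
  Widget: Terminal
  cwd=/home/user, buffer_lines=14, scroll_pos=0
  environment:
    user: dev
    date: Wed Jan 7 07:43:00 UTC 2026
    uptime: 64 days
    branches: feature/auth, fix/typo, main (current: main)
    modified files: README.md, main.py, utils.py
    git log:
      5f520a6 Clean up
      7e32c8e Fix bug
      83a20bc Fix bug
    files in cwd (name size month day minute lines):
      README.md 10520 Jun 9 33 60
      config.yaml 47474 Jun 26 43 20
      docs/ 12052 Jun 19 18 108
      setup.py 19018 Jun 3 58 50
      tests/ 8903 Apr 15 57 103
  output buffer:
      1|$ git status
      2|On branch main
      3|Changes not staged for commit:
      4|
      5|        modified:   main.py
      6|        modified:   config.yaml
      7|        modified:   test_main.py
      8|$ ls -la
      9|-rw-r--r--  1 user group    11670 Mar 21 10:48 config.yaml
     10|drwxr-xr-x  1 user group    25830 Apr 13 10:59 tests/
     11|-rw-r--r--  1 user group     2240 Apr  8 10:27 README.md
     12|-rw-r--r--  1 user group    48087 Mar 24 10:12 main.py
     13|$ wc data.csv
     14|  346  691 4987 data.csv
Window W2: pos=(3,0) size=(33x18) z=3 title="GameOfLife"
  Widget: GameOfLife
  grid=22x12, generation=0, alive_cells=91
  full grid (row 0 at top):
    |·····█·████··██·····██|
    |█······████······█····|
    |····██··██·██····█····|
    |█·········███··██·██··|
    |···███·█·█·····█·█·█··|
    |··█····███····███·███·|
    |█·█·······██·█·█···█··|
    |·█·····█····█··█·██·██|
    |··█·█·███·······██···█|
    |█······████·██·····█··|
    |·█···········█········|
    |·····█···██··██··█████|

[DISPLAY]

 ┃···███·█·█·····█·█·█··         ┃ 
 ┃··█····███····███·███·         ┃ 
 ┃█·█·······██·█·█···█··         ┃ 
━┃·█·····█····█··█·██·██         ┃ 
T┃··█·█·███·······██···█         ┃ 
─┃█······████·██·····█··         ┃ 
r┃·█···········█········         ┃ 
─┃·····█···██··██··█████         ┃ 
h┃                               ┃ 
h┗━━━━━━━━━━━━━━━━━━━━━━━━━━━━━━━┛ 
he f┃-rw-r--r--  1 user group    ┃ 
he p┃$ wc data.csv               ┃ 
he a┃  346  691 4987 data.csv    ┃ 
    ┃$ █                         ┃ 
his ┗━━━━━━━━━━━━━━━━━━━━━━━━━━━━┛ 
he algorithm validates configurat┃ 
ata processing generates database┃ 
━━━━━━━━━━━━━━━━━━━━━━━━━━━━━━━━━┛ 
                                   


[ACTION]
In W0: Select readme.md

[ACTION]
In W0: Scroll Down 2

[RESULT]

 ┃···███·█·█·····█·█·█··         ┃ 
 ┃··█····███····███·███·         ┃ 
 ┃█·█·······██·█·█···█··         ┃ 
━┃·█·····█····█··█·██·██         ┃ 
T┃··█·█·███·······██···█         ┃ 
─┃█······████·██·····█··         ┃ 
r┃·█···········█········         ┃ 
─┃·····█···██··██··█████         ┃ 
h┃                               ┃ 
h┗━━━━━━━━━━━━━━━━━━━━━━━━━━━━━━━┛ 
he a┃-rw-r--r--  1 user group    ┃ 
    ┃$ wc data.csv               ┃ 
his ┃  346  691 4987 data.csv    ┃ 
he a┃$ █                         ┃ 
ata ┗━━━━━━━━━━━━━━━━━━━━━━━━━━━━┛ 
he pipeline optimizes database re┃ 
ach component optimizes user sess┃ 
━━━━━━━━━━━━━━━━━━━━━━━━━━━━━━━━━┛ 
                                   


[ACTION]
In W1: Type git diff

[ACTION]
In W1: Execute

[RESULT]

 ┃···███·█·█·····█·█·█··         ┃ 
 ┃··█····███····███·███·         ┃ 
 ┃█·█·······██·█·█···█··         ┃ 
━┃·█·····█····█··█·██·██         ┃ 
T┃··█·█·███·······██···█         ┃ 
─┃█······████·██·····█··         ┃ 
r┃·█···········█········         ┃ 
─┃·····█···██··██··█████         ┃ 
h┃                               ┃ 
h┗━━━━━━━━━━━━━━━━━━━━━━━━━━━━━━━┛ 
he a┃@@ -1,3 +1,4 @@             ┃ 
    ┃+# updated                  ┃ 
his ┃ import sys                 ┃ 
he a┃$ █                         ┃ 
ata ┗━━━━━━━━━━━━━━━━━━━━━━━━━━━━┛ 
he pipeline optimizes database re┃ 
ach component optimizes user sess┃ 
━━━━━━━━━━━━━━━━━━━━━━━━━━━━━━━━━┛ 
                                   


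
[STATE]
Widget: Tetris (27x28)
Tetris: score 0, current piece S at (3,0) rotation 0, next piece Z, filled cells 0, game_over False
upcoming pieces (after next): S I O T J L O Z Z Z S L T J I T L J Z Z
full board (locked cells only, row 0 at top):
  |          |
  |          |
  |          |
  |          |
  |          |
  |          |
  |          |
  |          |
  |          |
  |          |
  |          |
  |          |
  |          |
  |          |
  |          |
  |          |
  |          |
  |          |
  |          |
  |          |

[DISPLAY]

    ░░    │Next:           
   ░░     │▓▓              
          │ ▓▓             
          │                
          │                
          │                
          │Score:          
          │0               
          │                
          │                
          │                
          │                
          │                
          │                
          │                
          │                
          │                
          │                
          │                
          │                
          │                
          │                
          │                
          │                
          │                
          │                
          │                
          │                


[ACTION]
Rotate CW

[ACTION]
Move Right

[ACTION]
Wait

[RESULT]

          │Next:           
    ░     │▓▓              
    ░░    │ ▓▓             
     ░    │                
          │                
          │                
          │Score:          
          │0               
          │                
          │                
          │                
          │                
          │                
          │                
          │                
          │                
          │                
          │                
          │                
          │                
          │                
          │                
          │                
          │                
          │                
          │                
          │                
          │                


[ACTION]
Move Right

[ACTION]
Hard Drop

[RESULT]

   ▓▓     │Next:           
    ▓▓    │ ░░             
          │░░              
          │                
          │                
          │                
          │Score:          
          │0               
          │                
          │                
          │                
          │                
          │                
          │                
          │                
          │                
          │                
     ░    │                
     ░░   │                
      ░   │                
          │                
          │                
          │                
          │                
          │                
          │                
          │                
          │                


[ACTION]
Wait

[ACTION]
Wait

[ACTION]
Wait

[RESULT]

          │Next:           
          │ ░░             
          │░░              
   ▓▓     │                
    ▓▓    │                
          │                
          │Score:          
          │0               
          │                
          │                
          │                
          │                
          │                
          │                
          │                
          │                
          │                
     ░    │                
     ░░   │                
      ░   │                
          │                
          │                
          │                
          │                
          │                
          │                
          │                
          │                


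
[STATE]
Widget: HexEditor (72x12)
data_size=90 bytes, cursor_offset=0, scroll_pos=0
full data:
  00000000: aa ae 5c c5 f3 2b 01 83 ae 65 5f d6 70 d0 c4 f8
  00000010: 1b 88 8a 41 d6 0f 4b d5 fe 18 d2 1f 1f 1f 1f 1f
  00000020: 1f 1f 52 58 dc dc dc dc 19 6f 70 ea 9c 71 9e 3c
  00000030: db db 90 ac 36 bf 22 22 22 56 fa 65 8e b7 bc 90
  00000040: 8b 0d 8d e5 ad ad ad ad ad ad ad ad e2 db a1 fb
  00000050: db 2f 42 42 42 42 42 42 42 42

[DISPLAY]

00000000  AA ae 5c c5 f3 2b 01 83  ae 65 5f d6 70 d0 c4 f8  |..\..+...e_
00000010  1b 88 8a 41 d6 0f 4b d5  fe 18 d2 1f 1f 1f 1f 1f  |...A..K....
00000020  1f 1f 52 58 dc dc dc dc  19 6f 70 ea 9c 71 9e 3c  |..RX.....op
00000030  db db 90 ac 36 bf 22 22  22 56 fa 65 8e b7 bc 90  |....6."""V.
00000040  8b 0d 8d e5 ad ad ad ad  ad ad ad ad e2 db a1 fb  |...........
00000050  db 2f 42 42 42 42 42 42  42 42                    |./BBBBBBBB 
                                                                        
                                                                        
                                                                        
                                                                        
                                                                        
                                                                        


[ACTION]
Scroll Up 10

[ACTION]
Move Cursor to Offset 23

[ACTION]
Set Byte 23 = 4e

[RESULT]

00000000  aa ae 5c c5 f3 2b 01 83  ae 65 5f d6 70 d0 c4 f8  |..\..+...e_
00000010  1b 88 8a 41 d6 0f 4b 4E  fe 18 d2 1f 1f 1f 1f 1f  |...A..KN...
00000020  1f 1f 52 58 dc dc dc dc  19 6f 70 ea 9c 71 9e 3c  |..RX.....op
00000030  db db 90 ac 36 bf 22 22  22 56 fa 65 8e b7 bc 90  |....6."""V.
00000040  8b 0d 8d e5 ad ad ad ad  ad ad ad ad e2 db a1 fb  |...........
00000050  db 2f 42 42 42 42 42 42  42 42                    |./BBBBBBBB 
                                                                        
                                                                        
                                                                        
                                                                        
                                                                        
                                                                        


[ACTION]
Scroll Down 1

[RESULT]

00000010  1b 88 8a 41 d6 0f 4b 4E  fe 18 d2 1f 1f 1f 1f 1f  |...A..KN...
00000020  1f 1f 52 58 dc dc dc dc  19 6f 70 ea 9c 71 9e 3c  |..RX.....op
00000030  db db 90 ac 36 bf 22 22  22 56 fa 65 8e b7 bc 90  |....6."""V.
00000040  8b 0d 8d e5 ad ad ad ad  ad ad ad ad e2 db a1 fb  |...........
00000050  db 2f 42 42 42 42 42 42  42 42                    |./BBBBBBBB 
                                                                        
                                                                        
                                                                        
                                                                        
                                                                        
                                                                        
                                                                        


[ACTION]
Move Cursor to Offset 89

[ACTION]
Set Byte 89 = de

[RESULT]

00000010  1b 88 8a 41 d6 0f 4b 4e  fe 18 d2 1f 1f 1f 1f 1f  |...A..KN...
00000020  1f 1f 52 58 dc dc dc dc  19 6f 70 ea 9c 71 9e 3c  |..RX.....op
00000030  db db 90 ac 36 bf 22 22  22 56 fa 65 8e b7 bc 90  |....6."""V.
00000040  8b 0d 8d e5 ad ad ad ad  ad ad ad ad e2 db a1 fb  |...........
00000050  db 2f 42 42 42 42 42 42  42 DE                    |./BBBBBBB. 
                                                                        
                                                                        
                                                                        
                                                                        
                                                                        
                                                                        
                                                                        


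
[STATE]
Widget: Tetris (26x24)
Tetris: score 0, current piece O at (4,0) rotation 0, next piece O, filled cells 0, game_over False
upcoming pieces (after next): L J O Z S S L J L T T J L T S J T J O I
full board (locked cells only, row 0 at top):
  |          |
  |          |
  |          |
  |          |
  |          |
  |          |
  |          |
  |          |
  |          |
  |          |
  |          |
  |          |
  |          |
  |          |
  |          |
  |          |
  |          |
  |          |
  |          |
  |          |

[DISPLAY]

    ▓▓    │Next:          
    ▓▓    │▓▓             
          │▓▓             
          │               
          │               
          │               
          │Score:         
          │0              
          │               
          │               
          │               
          │               
          │               
          │               
          │               
          │               
          │               
          │               
          │               
          │               
          │               
          │               
          │               
          │               


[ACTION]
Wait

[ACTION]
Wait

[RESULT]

          │Next:          
          │▓▓             
    ▓▓    │▓▓             
    ▓▓    │               
          │               
          │               
          │Score:         
          │0              
          │               
          │               
          │               
          │               
          │               
          │               
          │               
          │               
          │               
          │               
          │               
          │               
          │               
          │               
          │               
          │               


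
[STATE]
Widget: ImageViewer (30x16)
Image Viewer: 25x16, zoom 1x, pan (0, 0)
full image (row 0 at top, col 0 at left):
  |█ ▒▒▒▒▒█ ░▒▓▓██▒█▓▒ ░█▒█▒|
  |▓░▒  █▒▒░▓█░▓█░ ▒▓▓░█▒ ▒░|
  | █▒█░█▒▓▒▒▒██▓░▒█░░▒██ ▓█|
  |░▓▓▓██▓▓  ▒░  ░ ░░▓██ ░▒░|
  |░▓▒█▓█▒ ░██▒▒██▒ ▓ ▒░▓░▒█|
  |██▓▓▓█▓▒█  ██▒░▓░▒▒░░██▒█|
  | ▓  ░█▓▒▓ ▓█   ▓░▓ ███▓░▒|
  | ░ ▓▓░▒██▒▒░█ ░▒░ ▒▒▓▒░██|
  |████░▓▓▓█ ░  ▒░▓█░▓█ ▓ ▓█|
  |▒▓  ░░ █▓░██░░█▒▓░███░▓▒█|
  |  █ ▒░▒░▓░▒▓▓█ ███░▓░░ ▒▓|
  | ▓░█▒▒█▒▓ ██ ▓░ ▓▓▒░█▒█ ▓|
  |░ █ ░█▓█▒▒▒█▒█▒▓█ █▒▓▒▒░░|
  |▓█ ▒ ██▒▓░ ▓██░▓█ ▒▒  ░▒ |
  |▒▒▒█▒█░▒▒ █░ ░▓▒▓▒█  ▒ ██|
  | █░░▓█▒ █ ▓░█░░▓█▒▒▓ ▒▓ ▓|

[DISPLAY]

█ ▒▒▒▒▒█ ░▒▓▓██▒█▓▒ ░█▒█▒     
▓░▒  █▒▒░▓█░▓█░ ▒▓▓░█▒ ▒░     
 █▒█░█▒▓▒▒▒██▓░▒█░░▒██ ▓█     
░▓▓▓██▓▓  ▒░  ░ ░░▓██ ░▒░     
░▓▒█▓█▒ ░██▒▒██▒ ▓ ▒░▓░▒█     
██▓▓▓█▓▒█  ██▒░▓░▒▒░░██▒█     
 ▓  ░█▓▒▓ ▓█   ▓░▓ ███▓░▒     
 ░ ▓▓░▒██▒▒░█ ░▒░ ▒▒▓▒░██     
████░▓▓▓█ ░  ▒░▓█░▓█ ▓ ▓█     
▒▓  ░░ █▓░██░░█▒▓░███░▓▒█     
  █ ▒░▒░▓░▒▓▓█ ███░▓░░ ▒▓     
 ▓░█▒▒█▒▓ ██ ▓░ ▓▓▒░█▒█ ▓     
░ █ ░█▓█▒▒▒█▒█▒▓█ █▒▓▒▒░░     
▓█ ▒ ██▒▓░ ▓██░▓█ ▒▒  ░▒      
▒▒▒█▒█░▒▒ █░ ░▓▒▓▒█  ▒ ██     
 █░░▓█▒ █ ▓░█░░▓█▒▒▓ ▒▓ ▓     


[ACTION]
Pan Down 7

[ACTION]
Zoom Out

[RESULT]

 ░ ▓▓░▒██▒▒░█ ░▒░ ▒▒▓▒░██     
████░▓▓▓█ ░  ▒░▓█░▓█ ▓ ▓█     
▒▓  ░░ █▓░██░░█▒▓░███░▓▒█     
  █ ▒░▒░▓░▒▓▓█ ███░▓░░ ▒▓     
 ▓░█▒▒█▒▓ ██ ▓░ ▓▓▒░█▒█ ▓     
░ █ ░█▓█▒▒▒█▒█▒▓█ █▒▓▒▒░░     
▓█ ▒ ██▒▓░ ▓██░▓█ ▒▒  ░▒      
▒▒▒█▒█░▒▒ █░ ░▓▒▓▒█  ▒ ██     
 █░░▓█▒ █ ▓░█░░▓█▒▒▓ ▒▓ ▓     
                              
                              
                              
                              
                              
                              
                              


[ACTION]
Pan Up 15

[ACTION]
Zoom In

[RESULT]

██  ▒▒▒▒▒▒▒▒▒▒██  ░░▒▒▓▓▓▓████
██  ▒▒▒▒▒▒▒▒▒▒██  ░░▒▒▓▓▓▓████
▓▓░░▒▒    ██▒▒▒▒░░▓▓██░░▓▓██░░
▓▓░░▒▒    ██▒▒▒▒░░▓▓██░░▓▓██░░
  ██▒▒██░░██▒▒▓▓▒▒▒▒▒▒████▓▓░░
  ██▒▒██░░██▒▒▓▓▒▒▒▒▒▒████▓▓░░
░░▓▓▓▓▓▓████▓▓▓▓    ▒▒░░    ░░
░░▓▓▓▓▓▓████▓▓▓▓    ▒▒░░    ░░
░░▓▓▒▒██▓▓██▒▒  ░░████▒▒▒▒████
░░▓▓▒▒██▓▓██▒▒  ░░████▒▒▒▒████
████▓▓▓▓▓▓██▓▓▒▒██    ████▒▒░░
████▓▓▓▓▓▓██▓▓▒▒██    ████▒▒░░
  ▓▓    ░░██▓▓▒▒▓▓  ▓▓██      
  ▓▓    ░░██▓▓▒▒▓▓  ▓▓██      
  ░░  ▓▓▓▓░░▒▒████▒▒▒▒░░██  ░░
  ░░  ▓▓▓▓░░▒▒████▒▒▒▒░░██  ░░


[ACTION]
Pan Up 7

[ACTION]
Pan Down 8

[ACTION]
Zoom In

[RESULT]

   ███▒▒▒███░░░███▒▒▒▓▓▓▒▒▒▒▒▒
░░░▓▓▓▓▓▓▓▓▓██████▓▓▓▓▓▓      
░░░▓▓▓▓▓▓▓▓▓██████▓▓▓▓▓▓      
░░░▓▓▓▓▓▓▓▓▓██████▓▓▓▓▓▓      
░░░▓▓▓▒▒▒███▓▓▓███▒▒▒   ░░░███
░░░▓▓▓▒▒▒███▓▓▓███▒▒▒   ░░░███
░░░▓▓▓▒▒▒███▓▓▓███▒▒▒   ░░░███
██████▓▓▓▓▓▓▓▓▓███▓▓▓▒▒▒███   
██████▓▓▓▓▓▓▓▓▓███▓▓▓▒▒▒███   
██████▓▓▓▓▓▓▓▓▓███▓▓▓▒▒▒███   
   ▓▓▓      ░░░███▓▓▓▒▒▒▓▓▓   
   ▓▓▓      ░░░███▓▓▓▒▒▒▓▓▓   
   ▓▓▓      ░░░███▓▓▓▒▒▒▓▓▓   
   ░░░   ▓▓▓▓▓▓░░░▒▒▒██████▒▒▒
   ░░░   ▓▓▓▓▓▓░░░▒▒▒██████▒▒▒
   ░░░   ▓▓▓▓▓▓░░░▒▒▒██████▒▒▒


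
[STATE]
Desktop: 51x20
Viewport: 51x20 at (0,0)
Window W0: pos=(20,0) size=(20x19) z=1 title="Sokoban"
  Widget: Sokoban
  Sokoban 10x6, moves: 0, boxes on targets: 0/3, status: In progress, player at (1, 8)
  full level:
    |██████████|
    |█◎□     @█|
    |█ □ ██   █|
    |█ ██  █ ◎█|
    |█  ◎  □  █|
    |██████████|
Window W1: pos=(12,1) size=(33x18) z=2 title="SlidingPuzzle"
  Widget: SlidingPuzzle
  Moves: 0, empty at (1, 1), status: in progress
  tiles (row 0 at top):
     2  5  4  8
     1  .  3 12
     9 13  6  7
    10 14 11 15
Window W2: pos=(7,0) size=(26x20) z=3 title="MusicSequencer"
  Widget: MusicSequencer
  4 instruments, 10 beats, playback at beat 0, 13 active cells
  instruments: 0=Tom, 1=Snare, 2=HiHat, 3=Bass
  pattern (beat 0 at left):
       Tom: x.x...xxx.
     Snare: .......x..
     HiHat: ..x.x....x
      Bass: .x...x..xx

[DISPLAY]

       ┏━━━━━━━━━━━━━━━━━━━━━━━━┓━━━━━━┓           
       ┃ MusicSequencer         ┃━━━━━━━━━━━┓      
       ┠────────────────────────┨           ┃      
       ┃      ▼123456789        ┃───────────┨      
       ┃   Tom█·█···███·        ┃┐          ┃      
       ┃ Snare·······█··        ┃│          ┃      
       ┃ HiHat··█·█····█        ┃┤          ┃      
       ┃  Bass·█···█··██        ┃│          ┃      
       ┃                        ┃┤          ┃      
       ┃                        ┃│          ┃      
       ┃                        ┃┤          ┃      
       ┃                        ┃│          ┃      
       ┃                        ┃┘          ┃      
       ┃                        ┃           ┃      
       ┃                        ┃           ┃      
       ┃                        ┃           ┃      
       ┃                        ┃           ┃      
       ┃                        ┃           ┃      
       ┃                        ┃━━━━━━━━━━━┛      
       ┗━━━━━━━━━━━━━━━━━━━━━━━━┛                  


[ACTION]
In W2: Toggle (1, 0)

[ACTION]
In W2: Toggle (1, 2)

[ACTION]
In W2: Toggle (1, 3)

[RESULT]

       ┏━━━━━━━━━━━━━━━━━━━━━━━━┓━━━━━━┓           
       ┃ MusicSequencer         ┃━━━━━━━━━━━┓      
       ┠────────────────────────┨           ┃      
       ┃      ▼123456789        ┃───────────┨      
       ┃   Tom█·█···███·        ┃┐          ┃      
       ┃ Snare█·██···█··        ┃│          ┃      
       ┃ HiHat··█·█····█        ┃┤          ┃      
       ┃  Bass·█···█··██        ┃│          ┃      
       ┃                        ┃┤          ┃      
       ┃                        ┃│          ┃      
       ┃                        ┃┤          ┃      
       ┃                        ┃│          ┃      
       ┃                        ┃┘          ┃      
       ┃                        ┃           ┃      
       ┃                        ┃           ┃      
       ┃                        ┃           ┃      
       ┃                        ┃           ┃      
       ┃                        ┃           ┃      
       ┃                        ┃━━━━━━━━━━━┛      
       ┗━━━━━━━━━━━━━━━━━━━━━━━━┛                  


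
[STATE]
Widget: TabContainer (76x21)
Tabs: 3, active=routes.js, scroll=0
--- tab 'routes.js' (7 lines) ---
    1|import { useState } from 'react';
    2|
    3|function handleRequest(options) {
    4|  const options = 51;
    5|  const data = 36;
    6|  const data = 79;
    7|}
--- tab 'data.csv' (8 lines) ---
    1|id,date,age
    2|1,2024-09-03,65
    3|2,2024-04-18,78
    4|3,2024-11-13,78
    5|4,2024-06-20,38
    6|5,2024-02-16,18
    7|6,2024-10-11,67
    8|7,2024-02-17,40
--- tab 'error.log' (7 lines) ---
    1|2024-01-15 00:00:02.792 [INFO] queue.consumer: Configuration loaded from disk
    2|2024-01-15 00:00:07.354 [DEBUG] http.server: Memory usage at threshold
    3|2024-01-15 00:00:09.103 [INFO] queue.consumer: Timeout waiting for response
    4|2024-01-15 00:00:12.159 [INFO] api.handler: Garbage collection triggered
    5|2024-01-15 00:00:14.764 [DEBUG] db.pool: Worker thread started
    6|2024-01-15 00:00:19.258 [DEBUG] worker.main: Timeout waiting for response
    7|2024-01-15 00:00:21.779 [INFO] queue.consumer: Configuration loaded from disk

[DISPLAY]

[routes.js]│ data.csv │ error.log                                           
────────────────────────────────────────────────────────────────────────────
import { useState } from 'react';                                           
                                                                            
function handleRequest(options) {                                           
  const options = 51;                                                       
  const data = 36;                                                          
  const data = 79;                                                          
}                                                                           
                                                                            
                                                                            
                                                                            
                                                                            
                                                                            
                                                                            
                                                                            
                                                                            
                                                                            
                                                                            
                                                                            
                                                                            


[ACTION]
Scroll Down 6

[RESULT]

[routes.js]│ data.csv │ error.log                                           
────────────────────────────────────────────────────────────────────────────
}                                                                           
                                                                            
                                                                            
                                                                            
                                                                            
                                                                            
                                                                            
                                                                            
                                                                            
                                                                            
                                                                            
                                                                            
                                                                            
                                                                            
                                                                            
                                                                            
                                                                            
                                                                            
                                                                            


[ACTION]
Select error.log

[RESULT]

 routes.js │ data.csv │[error.log]                                          
────────────────────────────────────────────────────────────────────────────
2024-01-15 00:00:02.792 [INFO] queue.consumer: Configuration loaded from dis
2024-01-15 00:00:07.354 [DEBUG] http.server: Memory usage at threshold      
2024-01-15 00:00:09.103 [INFO] queue.consumer: Timeout waiting for response 
2024-01-15 00:00:12.159 [INFO] api.handler: Garbage collection triggered    
2024-01-15 00:00:14.764 [DEBUG] db.pool: Worker thread started              
2024-01-15 00:00:19.258 [DEBUG] worker.main: Timeout waiting for response   
2024-01-15 00:00:21.779 [INFO] queue.consumer: Configuration loaded from dis
                                                                            
                                                                            
                                                                            
                                                                            
                                                                            
                                                                            
                                                                            
                                                                            
                                                                            
                                                                            
                                                                            
                                                                            


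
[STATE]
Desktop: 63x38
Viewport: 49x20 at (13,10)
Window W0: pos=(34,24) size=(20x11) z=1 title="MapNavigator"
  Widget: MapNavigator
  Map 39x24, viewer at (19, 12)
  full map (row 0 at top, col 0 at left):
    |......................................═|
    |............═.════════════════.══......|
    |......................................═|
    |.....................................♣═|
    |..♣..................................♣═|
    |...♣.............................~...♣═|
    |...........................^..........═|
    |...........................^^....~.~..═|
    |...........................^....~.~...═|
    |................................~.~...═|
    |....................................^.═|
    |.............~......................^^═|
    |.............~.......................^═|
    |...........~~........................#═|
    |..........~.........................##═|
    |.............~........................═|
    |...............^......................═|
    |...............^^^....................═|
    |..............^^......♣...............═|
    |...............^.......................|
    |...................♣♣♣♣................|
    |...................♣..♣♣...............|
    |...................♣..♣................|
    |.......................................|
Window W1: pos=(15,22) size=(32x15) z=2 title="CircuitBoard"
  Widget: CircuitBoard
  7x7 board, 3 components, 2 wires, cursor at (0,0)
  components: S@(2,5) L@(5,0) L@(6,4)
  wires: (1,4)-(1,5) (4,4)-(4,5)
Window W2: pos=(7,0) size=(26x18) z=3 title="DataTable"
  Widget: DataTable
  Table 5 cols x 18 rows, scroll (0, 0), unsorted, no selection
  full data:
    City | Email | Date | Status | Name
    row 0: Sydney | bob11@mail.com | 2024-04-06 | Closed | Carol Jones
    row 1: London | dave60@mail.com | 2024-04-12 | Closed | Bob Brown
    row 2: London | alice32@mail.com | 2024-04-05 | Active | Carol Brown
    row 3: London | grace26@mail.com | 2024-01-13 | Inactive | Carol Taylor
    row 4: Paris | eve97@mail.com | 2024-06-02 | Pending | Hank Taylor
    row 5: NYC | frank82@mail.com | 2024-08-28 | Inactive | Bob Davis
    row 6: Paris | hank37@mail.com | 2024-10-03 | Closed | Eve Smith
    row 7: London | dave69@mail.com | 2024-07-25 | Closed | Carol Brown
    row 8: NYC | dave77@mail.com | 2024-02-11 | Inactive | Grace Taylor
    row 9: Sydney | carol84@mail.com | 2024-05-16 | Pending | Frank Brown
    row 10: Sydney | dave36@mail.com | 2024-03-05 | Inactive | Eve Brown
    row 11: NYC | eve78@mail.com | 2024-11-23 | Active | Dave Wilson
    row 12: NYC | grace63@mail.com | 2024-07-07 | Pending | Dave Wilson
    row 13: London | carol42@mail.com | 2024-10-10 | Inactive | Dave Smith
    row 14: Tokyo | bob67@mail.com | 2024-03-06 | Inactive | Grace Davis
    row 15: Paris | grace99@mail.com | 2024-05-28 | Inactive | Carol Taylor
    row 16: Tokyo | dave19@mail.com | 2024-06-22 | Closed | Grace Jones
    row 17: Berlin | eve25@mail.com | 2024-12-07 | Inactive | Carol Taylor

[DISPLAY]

 │frank82@mail.com│┃                             
 │hank37@mail.com │┃                             
n│dave69@mail.com │┃                             
 │dave77@mail.com │┃                             
y│carol84@mail.com│┃                             
y│dave36@mail.com │┃                             
 │eve78@mail.com  │┃                             
━━━━━━━━━━━━━━━━━━━┛                             
                                                 
                                                 
                                                 
                                                 
  ┏━━━━━━━━━━━━━━━━━━━━━━━━━━━━━━┓               
  ┃ CircuitBoard                 ┃               
  ┠──────────────────────────────┨━━━━━━┓        
  ┃   0 1 2 3 4 5 6              ┃r     ┃        
  ┃0  [.]                        ┃──────┨        
  ┃                              ┃......┃        
  ┃1                   · ─ ·     ┃......┃        
  ┃                              ┃......┃        


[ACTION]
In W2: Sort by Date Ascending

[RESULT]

y│bob11@mail.com  │┃                             
n│dave60@mail.com │┃                             
y│carol84@mail.com│┃                             
 │grace99@mail.com│┃                             
 │eve97@mail.com  │┃                             
 │dave19@mail.com │┃                             
 │grace63@mail.com│┃                             
━━━━━━━━━━━━━━━━━━━┛                             
                                                 
                                                 
                                                 
                                                 
  ┏━━━━━━━━━━━━━━━━━━━━━━━━━━━━━━┓               
  ┃ CircuitBoard                 ┃               
  ┠──────────────────────────────┨━━━━━━┓        
  ┃   0 1 2 3 4 5 6              ┃r     ┃        
  ┃0  [.]                        ┃──────┨        
  ┃                              ┃......┃        
  ┃1                   · ─ ·     ┃......┃        
  ┃                              ┃......┃        


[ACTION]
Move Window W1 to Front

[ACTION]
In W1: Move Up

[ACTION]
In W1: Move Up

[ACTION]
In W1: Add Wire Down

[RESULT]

y│bob11@mail.com  │┃                             
n│dave60@mail.com │┃                             
y│carol84@mail.com│┃                             
 │grace99@mail.com│┃                             
 │eve97@mail.com  │┃                             
 │dave19@mail.com │┃                             
 │grace63@mail.com│┃                             
━━━━━━━━━━━━━━━━━━━┛                             
                                                 
                                                 
                                                 
                                                 
  ┏━━━━━━━━━━━━━━━━━━━━━━━━━━━━━━┓               
  ┃ CircuitBoard                 ┃               
  ┠──────────────────────────────┨━━━━━━┓        
  ┃   0 1 2 3 4 5 6              ┃r     ┃        
  ┃0  [.]                        ┃──────┨        
  ┃    │                         ┃......┃        
  ┃1   ·               · ─ ·     ┃......┃        
  ┃                              ┃......┃        
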